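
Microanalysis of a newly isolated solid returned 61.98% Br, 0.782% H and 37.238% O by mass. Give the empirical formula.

Assume 100 g: 61.98 g Br, 0.782 g H, 37.238 g O.
Moles — Br: 61.98 / 79.90 = 0.7757 mol; H: 0.782 / 1.008 = 0.7758 mol; O: 37.238 / 16.00 = 2.327 mol
Divide by the smallest (0.7757 mol Br): Br 1.000, H 1.000, O 3.000
≈ 1:1:3 → BrHO3

BrHO3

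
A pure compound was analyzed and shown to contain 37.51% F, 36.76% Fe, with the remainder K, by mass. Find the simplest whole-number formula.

Assume 100 g: 37.51 g F, 36.76 g Fe, 25.73 g K.
n(F) = 37.51/19.00 = 1.974, n(Fe) = 36.76/55.85 = 0.6582, n(K) = 25.73/39.10 = 0.6581
Smallest is K at 0.6581 mol; normalising gives F 3.000, Fe 1.000, K 1.000
≈ 3:1:1 → F3FeK

F3FeK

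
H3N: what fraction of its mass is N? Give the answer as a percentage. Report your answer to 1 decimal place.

Molar mass = 3(1.008) + 1(14.01) = 17.034 g/mol
Mass of N per mole = 1 × 14.01 = 14.010 g
% N = 14.010 / 17.034 × 100 = 82.2%

82.2%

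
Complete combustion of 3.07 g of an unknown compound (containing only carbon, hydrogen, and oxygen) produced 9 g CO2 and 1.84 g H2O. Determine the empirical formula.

mol C = 9 / 44.01 = 0.2045; mass C = 0.2045 × 12.01 = 2.456 g
mol H = 2 × (1.84 / 18.02) = 0.2042; mass H = 0.2042 × 1.008 = 0.2059 g
mass O = 3.07 − (2.662) = 0.4081 g → mol O = 0.02551
Ratios (÷ 0.02551): C 8.017, H 8.006, O 1.000
Ratio ≈ 8:8:1, so the empirical formula is C8H8O

C8H8O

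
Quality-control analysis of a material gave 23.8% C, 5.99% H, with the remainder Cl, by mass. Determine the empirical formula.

CH3Cl

Assume 100 g: 23.8 g C, 5.99 g H, 70.21 g Cl.
n(C) = 23.8/12.01 = 1.982, n(H) = 5.99/1.008 = 5.942, n(Cl) = 70.21/35.45 = 1.981
Smallest is Cl at 1.981 mol; normalising gives C 1.001, H 3.000, Cl 1.000
Ratio ≈ 1:3:1, so the empirical formula is CH3Cl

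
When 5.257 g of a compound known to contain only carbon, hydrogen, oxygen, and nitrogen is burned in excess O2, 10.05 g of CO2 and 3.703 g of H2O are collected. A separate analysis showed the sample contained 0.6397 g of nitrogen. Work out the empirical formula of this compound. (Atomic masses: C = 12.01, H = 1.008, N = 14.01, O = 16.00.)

mol C = 10.05 / 44.01 = 0.2284; mass C = 0.2284 × 12.01 = 2.743 g
mol H = 2 × (3.703 / 18.02) = 0.4110; mass H = 0.4110 × 1.008 = 0.4143 g
mol N = 0.6397 / 14.01 = 0.04566
mass O = 5.257 − (3.797) = 1.460 g → mol O = 0.09128
Ratios (÷ 0.04566): C 5.001, H 9.001, N 1.000, O 1.999
→ C5H9NO2

C5H9NO2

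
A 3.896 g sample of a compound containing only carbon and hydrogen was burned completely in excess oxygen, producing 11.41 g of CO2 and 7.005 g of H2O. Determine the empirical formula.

mol C = 11.41 / 44.01 = 0.2593; mass C = 0.2593 × 12.01 = 3.114 g
mol H = 2 × (7.005 / 18.02) = 0.7775; mass H = 0.7775 × 1.008 = 0.7837 g
Divide by the smallest (0.2593 mol C): C 1.000, H 2.999
≈ 1:3 → CH3

CH3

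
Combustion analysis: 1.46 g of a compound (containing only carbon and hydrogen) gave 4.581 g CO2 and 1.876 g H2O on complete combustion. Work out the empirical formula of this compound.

mol C = 4.581 / 44.01 = 0.1041; mass C = 0.1041 × 12.01 = 1.250 g
mol H = 2 × (1.876 / 18.02) = 0.2082; mass H = 0.2082 × 1.008 = 0.2099 g
Ratios (÷ 0.1041): C 1.000, H 2.000
≈ 1:2 → CH2

CH2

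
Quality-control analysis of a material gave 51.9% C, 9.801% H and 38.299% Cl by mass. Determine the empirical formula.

C4H9Cl

Assume 100 g: 51.9 g C, 9.801 g H, 38.299 g Cl.
Moles — C: 51.9 / 12.01 = 4.321 mol; H: 9.801 / 1.008 = 9.723 mol; Cl: 38.299 / 35.45 = 1.08 mol
Divide by the smallest (1.08 mol Cl): C 4.000, H 9.000, Cl 1.000
→ C4H9Cl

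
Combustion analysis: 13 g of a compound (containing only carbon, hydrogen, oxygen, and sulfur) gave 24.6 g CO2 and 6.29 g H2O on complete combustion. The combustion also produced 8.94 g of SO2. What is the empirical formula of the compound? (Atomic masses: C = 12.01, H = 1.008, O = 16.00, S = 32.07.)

mol C = 24.6 / 44.01 = 0.5590; mass C = 0.5590 × 12.01 = 6.713 g
mol H = 2 × (6.29 / 18.02) = 0.6981; mass H = 0.6981 × 1.008 = 0.7037 g
mol S = 8.94 / 64.07 = 0.1395; mass S = 4.475 g
mass O = 13 − (11.89) = 1.108 g → mol O = 0.06927
Ratios (÷ 0.06927): C 8.070, H 10.079, O 1.000, S 2.014
≈ 8:10:1:2 → C8H10OS2

C8H10OS2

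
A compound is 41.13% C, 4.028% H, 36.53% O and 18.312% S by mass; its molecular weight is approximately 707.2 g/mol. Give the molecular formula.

Assume 100 g: 41.13 g C, 4.028 g H, 36.53 g O, 18.312 g S.
Moles — C: 41.13 / 12.01 = 3.425 mol; H: 4.028 / 1.008 = 3.996 mol; O: 36.53 / 16.00 = 2.283 mol; S: 18.312 / 32.07 = 0.571 mol
Ratios (÷ 0.571): C 5.998, H 6.998, O 3.998, S 1.000
Ratio ≈ 6:7:4:1, so the empirical formula is C6H7O4S
Empirical-formula mass = 175.19 g/mol
n = 707.2 / 175.19 = 4.04 ≈ 4
Molecular formula = (C6H7O4S)×4 = C24H28O16S4

C24H28O16S4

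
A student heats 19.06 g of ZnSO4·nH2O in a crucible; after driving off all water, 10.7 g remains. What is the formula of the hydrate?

Mass of water lost = 19.06 − 10.7 = 8.36 g → 8.36 / 18.02 = 0.4639 mol H2O
Molar mass of ZnSO4 = 161.45 g/mol → mol ZnSO4 = 10.7 / 161.45 = 0.06627
n = 0.4639 / 0.06627 = 7.00 ≈ 7 → ZnSO4·7H2O

ZnSO4·7H2O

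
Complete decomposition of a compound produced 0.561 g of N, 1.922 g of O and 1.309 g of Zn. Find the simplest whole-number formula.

Moles — N: 0.561 / 14.01 = 0.04004 mol; O: 1.922 / 16.00 = 0.1201 mol; Zn: 1.309 / 65.38 = 0.02002 mol
Smallest is Zn at 0.02002 mol; normalising gives N 2.000, O 6.000, Zn 1.000
Ratio ≈ 2:6:1, so the empirical formula is N2O6Zn

N2O6Zn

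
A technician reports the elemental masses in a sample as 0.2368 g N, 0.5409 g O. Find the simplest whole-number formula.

Moles — N: 0.2368 / 14.01 = 0.0169 mol; O: 0.5409 / 16.00 = 0.03381 mol
Ratios (÷ 0.0169): N 1.000, O 2.000
≈ 1:2 → NO2

NO2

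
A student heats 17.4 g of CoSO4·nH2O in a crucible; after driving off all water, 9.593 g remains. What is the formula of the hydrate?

Mass of water lost = 17.4 − 9.593 = 7.807 g → 7.807 / 18.02 = 0.4332 mol H2O
Molar mass of CoSO4 = 155.00 g/mol → mol CoSO4 = 9.593 / 155.00 = 0.06189
n = 0.4332 / 0.06189 = 7.00 ≈ 7 → CoSO4·7H2O

CoSO4·7H2O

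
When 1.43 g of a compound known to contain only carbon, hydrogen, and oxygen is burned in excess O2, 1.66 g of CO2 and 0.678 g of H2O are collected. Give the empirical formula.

C2H4O3

mol C = 1.66 / 44.01 = 0.03772; mass C = 0.03772 × 12.01 = 0.4530 g
mol H = 2 × (0.678 / 18.02) = 0.07525; mass H = 0.07525 × 1.008 = 0.07585 g
mass O = 1.43 − (0.5289) = 0.9011 g → mol O = 0.05632
Ratios (÷ 0.03772): C 1.000, H 1.995, O 1.493
Scaling by 2: C 2.00, H 3.99, O 2.99 → C2H4O3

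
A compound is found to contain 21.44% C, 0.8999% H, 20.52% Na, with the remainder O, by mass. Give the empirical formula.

Assume 100 g: 21.44 g C, 0.8999 g H, 20.52 g Na, 57.14 g O.
C: 21.44 g ÷ 12.01 g/mol = 1.785 mol
H: 0.8999 g ÷ 1.008 g/mol = 0.8928 mol
Na: 20.52 g ÷ 22.99 g/mol = 0.8926 mol
O: 57.14 g ÷ 16.00 g/mol = 3.571 mol
Divide by the smallest (0.8926 mol Na): C 2.000, H 1.000, Na 1.000, O 4.001
→ C2HNaO4

C2HNaO4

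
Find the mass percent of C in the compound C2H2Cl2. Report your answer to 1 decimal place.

24.8%

Molar mass = 2(12.01) + 2(1.008) + 2(35.45) = 96.936 g/mol
Mass of C per mole = 2 × 12.01 = 24.020 g
% C = 24.020 / 96.936 × 100 = 24.8%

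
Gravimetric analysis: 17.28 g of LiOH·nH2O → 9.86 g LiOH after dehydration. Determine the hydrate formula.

Mass of water lost = 17.28 − 9.86 = 7.42 g → 7.42 / 18.02 = 0.4118 mol H2O
Molar mass of LiOH = 23.95 g/mol → mol LiOH = 9.86 / 23.95 = 0.4117
n = 0.4118 / 0.4117 = 1.00 ≈ 1 → LiOH·H2O

LiOH·H2O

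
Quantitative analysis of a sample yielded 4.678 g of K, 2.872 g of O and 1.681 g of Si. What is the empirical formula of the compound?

K: 4.678 g ÷ 39.10 g/mol = 0.1196 mol
O: 2.872 g ÷ 16.00 g/mol = 0.1795 mol
Si: 1.681 g ÷ 28.09 g/mol = 0.05984 mol
Divide by the smallest (0.05984 mol Si): K 1.999, O 2.999, Si 1.000
Ratio ≈ 2:3:1, so the empirical formula is K2O3Si

K2O3Si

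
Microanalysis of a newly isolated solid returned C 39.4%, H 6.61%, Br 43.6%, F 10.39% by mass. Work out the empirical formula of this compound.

C6H12BrF

Assume 100 g: 39.4 g C, 6.61 g H, 43.6 g Br, 10.39 g F.
Moles — C: 39.4 / 12.01 = 3.281 mol; H: 6.61 / 1.008 = 6.558 mol; Br: 43.6 / 79.90 = 0.5457 mol; F: 10.39 / 19.00 = 0.5468 mol
Divide by the smallest (0.5457 mol Br): C 6.012, H 12.017, Br 1.000, F 1.002
Ratio ≈ 6:12:1:1, so the empirical formula is C6H12BrF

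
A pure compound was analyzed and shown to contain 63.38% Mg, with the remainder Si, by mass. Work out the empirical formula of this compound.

Assume 100 g: 63.38 g Mg, 36.62 g Si.
Mg: 63.38 g ÷ 24.31 g/mol = 2.607 mol
Si: 36.62 g ÷ 28.09 g/mol = 1.304 mol
Ratios (÷ 1.304): Mg 2.000, Si 1.000
Ratio ≈ 2:1, so the empirical formula is Mg2Si

Mg2Si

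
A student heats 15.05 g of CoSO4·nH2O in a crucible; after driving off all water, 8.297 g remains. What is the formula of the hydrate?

Mass of water lost = 15.05 − 8.297 = 6.753 g → 6.753 / 18.02 = 0.3748 mol H2O
Molar mass of CoSO4 = 155.00 g/mol → mol CoSO4 = 8.297 / 155.00 = 0.05353
n = 0.3748 / 0.05353 = 7.00 ≈ 7 → CoSO4·7H2O

CoSO4·7H2O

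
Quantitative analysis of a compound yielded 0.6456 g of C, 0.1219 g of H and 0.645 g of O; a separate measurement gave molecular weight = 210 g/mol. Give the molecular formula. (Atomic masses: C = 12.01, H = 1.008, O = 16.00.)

n(C) = 0.6456/12.01 = 0.05376, n(H) = 0.1219/1.008 = 0.1209, n(O) = 0.645/16.00 = 0.04031
Divide by the smallest (0.04031 mol O): C 1.333, H 3.000, O 1.000
×3: C 4.00, H 9.00, O 3.00 → C4H9O3
Empirical-formula mass = 105.11 g/mol
n = 210 / 105.11 = 2.00 ≈ 2
Molecular formula = (C4H9O3)×2 = C8H18O6

C8H18O6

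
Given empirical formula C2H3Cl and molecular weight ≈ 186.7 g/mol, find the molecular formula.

Empirical-formula mass = 62.49 g/mol
n = 186.7 / 62.49 = 2.99 ≈ 3
Molecular formula = (C2H3Cl)3 = C6H9Cl3

C6H9Cl3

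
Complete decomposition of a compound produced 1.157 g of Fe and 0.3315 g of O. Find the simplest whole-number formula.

FeO

n(Fe) = 1.157/55.85 = 0.02072, n(O) = 0.3315/16.00 = 0.02072
Ratios (÷ 0.02072): Fe 1.000, O 1.000
Ratio ≈ 1:1, so the empirical formula is FeO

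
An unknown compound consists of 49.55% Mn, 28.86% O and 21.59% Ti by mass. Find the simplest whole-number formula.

Mn2O4Ti

Assume 100 g: 49.55 g Mn, 28.86 g O, 21.59 g Ti.
Moles — Mn: 49.55 / 54.94 = 0.9019 mol; O: 28.86 / 16.00 = 1.804 mol; Ti: 21.59 / 47.87 = 0.451 mol
Ratios (÷ 0.451): Mn 2.000, O 3.999, Ti 1.000
≈ 2:4:1 → Mn2O4Ti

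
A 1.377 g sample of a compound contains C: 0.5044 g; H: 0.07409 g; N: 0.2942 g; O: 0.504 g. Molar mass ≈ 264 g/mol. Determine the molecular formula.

Moles — C: 0.5044 / 12.01 = 0.042 mol; H: 0.07409 / 1.008 = 0.0735 mol; N: 0.2942 / 14.01 = 0.021 mol; O: 0.504 / 16.00 = 0.0315 mol
Divide by the smallest (0.021 mol N): C 2.000, H 3.500, N 1.000, O 1.500
Multiply by 2: C 4.00, H 7.00, N 2.00, O 3.00 → C4H7N2O3
Empirical-formula mass = 131.12 g/mol
n = 264 / 131.12 = 2.01 ≈ 2
Molecular formula = (C4H7N2O3)×2 = C8H14N4O6

C8H14N4O6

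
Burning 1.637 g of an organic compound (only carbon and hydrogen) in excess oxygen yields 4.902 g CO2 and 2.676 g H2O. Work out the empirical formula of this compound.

mol C = 4.902 / 44.01 = 0.1114; mass C = 0.1114 × 12.01 = 1.338 g
mol H = 2 × (2.676 / 18.02) = 0.2970; mass H = 0.2970 × 1.008 = 0.2994 g
Smallest is C at 0.1114 mol; normalising gives C 1.000, H 2.666
Scaling by 3: C 3.00, H 8.00 → C3H8

C3H8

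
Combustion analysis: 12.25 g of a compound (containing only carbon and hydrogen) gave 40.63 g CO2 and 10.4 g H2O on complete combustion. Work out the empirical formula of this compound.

mol C = 40.63 / 44.01 = 0.9232; mass C = 0.9232 × 12.01 = 11.09 g
mol H = 2 × (10.4 / 18.02) = 1.154; mass H = 1.154 × 1.008 = 1.164 g
Ratios (÷ 0.9232): C 1.000, H 1.250
Scaling by 4: C 4.00, H 5.00 → C4H5

C4H5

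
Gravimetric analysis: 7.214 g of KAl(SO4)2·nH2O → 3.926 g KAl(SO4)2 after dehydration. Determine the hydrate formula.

Mass of water lost = 7.214 − 3.926 = 3.288 g → 3.288 / 18.02 = 0.1825 mol H2O
Molar mass of KAl(SO4)2 = 258.22 g/mol → mol KAl(SO4)2 = 3.926 / 258.22 = 0.0152
n = 0.1825 / 0.0152 = 12.00 ≈ 12 → KAl(SO4)2·12H2O

KAl(SO4)2·12H2O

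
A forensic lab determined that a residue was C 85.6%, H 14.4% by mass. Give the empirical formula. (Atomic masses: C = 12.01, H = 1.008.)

CH2

Assume 100 g: 85.6 g C, 14.4 g H.
Moles — C: 85.6 / 12.01 = 7.127 mol; H: 14.4 / 1.008 = 14.29 mol
Divide by the smallest (7.127 mol C): C 1.000, H 2.004
→ CH2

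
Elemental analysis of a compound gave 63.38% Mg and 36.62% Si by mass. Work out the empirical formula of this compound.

Mg2Si

Assume 100 g: 63.38 g Mg, 36.62 g Si.
n(Mg) = 63.38/24.31 = 2.607, n(Si) = 36.62/28.09 = 1.304
Ratios (÷ 1.304): Mg 2.000, Si 1.000
→ Mg2Si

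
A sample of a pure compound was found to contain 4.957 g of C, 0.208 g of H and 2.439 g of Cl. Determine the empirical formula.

C6H3Cl

C: 4.957 g ÷ 12.01 g/mol = 0.4127 mol
H: 0.208 g ÷ 1.008 g/mol = 0.2063 mol
Cl: 2.439 g ÷ 35.45 g/mol = 0.0688 mol
Divide by the smallest (0.0688 mol Cl): C 5.999, H 2.999, Cl 1.000
≈ 6:3:1 → C6H3Cl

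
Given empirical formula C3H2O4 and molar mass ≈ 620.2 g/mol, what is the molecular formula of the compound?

Empirical-formula mass = 102.05 g/mol
n = 620.2 / 102.05 = 6.08 ≈ 6
Molecular formula = (C3H2O4)6 = C18H12O24

C18H12O24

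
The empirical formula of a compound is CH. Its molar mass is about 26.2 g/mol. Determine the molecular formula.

C2H2

Empirical-formula mass = 13.02 g/mol
n = 26.2 / 13.02 = 2.01 ≈ 2
Molecular formula = (CH)2 = C2H2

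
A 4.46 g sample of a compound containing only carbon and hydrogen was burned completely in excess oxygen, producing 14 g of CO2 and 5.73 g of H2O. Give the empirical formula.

CH2

mol C = 14 / 44.01 = 0.3181; mass C = 0.3181 × 12.01 = 3.820 g
mol H = 2 × (5.73 / 18.02) = 0.6360; mass H = 0.6360 × 1.008 = 0.6410 g
Divide by the smallest (0.3181 mol C): C 1.000, H 1.999
→ CH2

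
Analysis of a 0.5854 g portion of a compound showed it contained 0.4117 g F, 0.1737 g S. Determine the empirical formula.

F4S

F: 0.4117 g ÷ 19.00 g/mol = 0.02167 mol
S: 0.1737 g ÷ 32.07 g/mol = 0.005416 mol
Ratios (÷ 0.005416): F 4.001, S 1.000
Ratio ≈ 4:1, so the empirical formula is F4S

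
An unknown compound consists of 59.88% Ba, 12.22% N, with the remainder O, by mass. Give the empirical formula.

BaN2O4

Assume 100 g: 59.88 g Ba, 12.22 g N, 27.9 g O.
n(Ba) = 59.88/137.33 = 0.436, n(N) = 12.22/14.01 = 0.8722, n(O) = 27.9/16.00 = 1.744
Divide by the smallest (0.436 mol Ba): Ba 1.000, N 2.000, O 3.999
Ratio ≈ 1:2:4, so the empirical formula is BaN2O4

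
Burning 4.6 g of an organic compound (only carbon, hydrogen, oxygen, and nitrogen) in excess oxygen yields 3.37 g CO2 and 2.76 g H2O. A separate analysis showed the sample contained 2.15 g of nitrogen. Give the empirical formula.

mol C = 3.37 / 44.01 = 0.07657; mass C = 0.07657 × 12.01 = 0.9196 g
mol H = 2 × (2.76 / 18.02) = 0.3063; mass H = 0.3063 × 1.008 = 0.3088 g
mol N = 2.15 / 14.01 = 0.1535
mass O = 4.6 − (3.378) = 1.222 g → mol O = 0.07635
Divide by the smallest (0.07635 mol O): C 1.003, H 4.012, N 2.010, O 1.000
≈ 1:4:2:1 → CH4N2O

CH4N2O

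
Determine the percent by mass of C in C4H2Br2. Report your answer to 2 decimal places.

Molar mass = 4(12.01) + 2(1.008) + 2(79.90) = 209.856 g/mol
Mass of C per mole = 4 × 12.01 = 48.040 g
% C = 48.040 / 209.856 × 100 = 22.89%

22.89%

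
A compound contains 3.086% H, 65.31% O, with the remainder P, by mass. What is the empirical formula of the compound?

Assume 100 g: 3.086 g H, 65.31 g O, 31.604 g P.
H: 3.086 g ÷ 1.008 g/mol = 3.062 mol
O: 65.31 g ÷ 16.00 g/mol = 4.082 mol
P: 31.604 g ÷ 30.97 g/mol = 1.02 mol
Ratios (÷ 1.02): H 3.000, O 4.000, P 1.000
≈ 3:4:1 → H3O4P

H3O4P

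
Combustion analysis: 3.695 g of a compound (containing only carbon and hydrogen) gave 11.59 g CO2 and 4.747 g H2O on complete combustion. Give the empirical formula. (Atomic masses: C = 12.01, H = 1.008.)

CH2

mol C = 11.59 / 44.01 = 0.2633; mass C = 0.2633 × 12.01 = 3.163 g
mol H = 2 × (4.747 / 18.02) = 0.5269; mass H = 0.5269 × 1.008 = 0.5311 g
Divide by the smallest (0.2633 mol C): C 1.000, H 2.001
Ratio ≈ 1:2, so the empirical formula is CH2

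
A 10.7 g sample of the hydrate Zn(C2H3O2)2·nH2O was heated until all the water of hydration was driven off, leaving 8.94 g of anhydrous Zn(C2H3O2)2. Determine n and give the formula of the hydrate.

Zn(C2H3O2)2·2H2O

Mass of water lost = 10.7 − 8.94 = 1.76 g → 1.76 / 18.02 = 0.09767 mol H2O
Molar mass of Zn(C2H3O2)2 = 183.47 g/mol → mol Zn(C2H3O2)2 = 8.94 / 183.47 = 0.04873
n = 0.09767 / 0.04873 = 2.00 ≈ 2 → Zn(C2H3O2)2·2H2O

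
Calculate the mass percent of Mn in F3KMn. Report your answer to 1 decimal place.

36.4%

Molar mass = 3(19.00) + 1(39.10) + 1(54.94) = 151.040 g/mol
Mass of Mn per mole = 1 × 54.94 = 54.940 g
% Mn = 54.940 / 151.040 × 100 = 36.4%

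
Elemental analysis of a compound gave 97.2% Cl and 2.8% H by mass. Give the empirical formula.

ClH

Assume 100 g: 97.2 g Cl, 2.8 g H.
Cl: 97.2 g ÷ 35.45 g/mol = 2.742 mol
H: 2.8 g ÷ 1.008 g/mol = 2.778 mol
Ratios (÷ 2.742): Cl 1.000, H 1.013
→ ClH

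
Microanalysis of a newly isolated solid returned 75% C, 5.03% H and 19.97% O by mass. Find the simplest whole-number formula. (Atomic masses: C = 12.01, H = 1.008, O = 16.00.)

Assume 100 g: 75 g C, 5.03 g H, 19.97 g O.
n(C) = 75/12.01 = 6.245, n(H) = 5.03/1.008 = 4.99, n(O) = 19.97/16.00 = 1.248
Divide by the smallest (1.248 mol O): C 5.003, H 3.998, O 1.000
≈ 5:4:1 → C5H4O

C5H4O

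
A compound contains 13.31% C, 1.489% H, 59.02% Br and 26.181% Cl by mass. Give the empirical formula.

C3H4Br2Cl2

Assume 100 g: 13.31 g C, 1.489 g H, 59.02 g Br, 26.181 g Cl.
n(C) = 13.31/12.01 = 1.108, n(H) = 1.489/1.008 = 1.477, n(Br) = 59.02/79.90 = 0.7387, n(Cl) = 26.181/35.45 = 0.7385
Ratios (÷ 0.7385): C 1.501, H 2.000, Br 1.000, Cl 1.000
Scaling by 2: C 3.00, H 4.00, Br 2.00, Cl 2.00 → C3H4Br2Cl2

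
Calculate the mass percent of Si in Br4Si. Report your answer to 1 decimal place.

Molar mass = 4(79.90) + 1(28.09) = 347.690 g/mol
Mass of Si per mole = 1 × 28.09 = 28.090 g
% Si = 28.090 / 347.690 × 100 = 8.1%

8.1%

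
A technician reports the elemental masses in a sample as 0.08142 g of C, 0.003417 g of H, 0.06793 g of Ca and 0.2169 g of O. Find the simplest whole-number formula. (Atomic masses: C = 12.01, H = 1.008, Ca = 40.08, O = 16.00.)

Moles — C: 0.08142 / 12.01 = 0.006779 mol; H: 0.003417 / 1.008 = 0.00339 mol; Ca: 0.06793 / 40.08 = 0.001695 mol; O: 0.2169 / 16.00 = 0.01356 mol
Smallest is Ca at 0.001695 mol; normalising gives C 4.000, H 2.000, Ca 1.000, O 7.998
→ C4H2CaO8

C4H2CaO8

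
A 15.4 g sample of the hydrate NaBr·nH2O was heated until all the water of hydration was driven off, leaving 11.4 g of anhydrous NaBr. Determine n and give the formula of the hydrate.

NaBr·2H2O

Mass of water lost = 15.4 − 11.4 = 4 g → 4 / 18.02 = 0.222 mol H2O
Molar mass of NaBr = 102.89 g/mol → mol NaBr = 11.4 / 102.89 = 0.1108
n = 0.222 / 0.1108 = 2.00 ≈ 2 → NaBr·2H2O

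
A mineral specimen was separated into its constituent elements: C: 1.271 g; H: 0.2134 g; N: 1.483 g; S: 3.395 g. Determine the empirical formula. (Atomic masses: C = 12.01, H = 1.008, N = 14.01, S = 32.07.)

CH2NS

C: 1.271 g ÷ 12.01 g/mol = 0.1058 mol
H: 0.2134 g ÷ 1.008 g/mol = 0.2117 mol
N: 1.483 g ÷ 14.01 g/mol = 0.1059 mol
S: 3.395 g ÷ 32.07 g/mol = 0.1059 mol
Ratios (÷ 0.1058): C 1.000, H 2.000, N 1.000, S 1.000
→ CH2NS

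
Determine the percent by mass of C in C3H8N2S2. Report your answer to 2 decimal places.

Molar mass = 3(12.01) + 8(1.008) + 2(14.01) + 2(32.07) = 136.254 g/mol
Mass of C per mole = 3 × 12.01 = 36.030 g
% C = 36.030 / 136.254 × 100 = 26.44%

26.44%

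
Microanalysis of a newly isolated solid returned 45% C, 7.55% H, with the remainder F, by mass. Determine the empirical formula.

C3H6F2

Assume 100 g: 45 g C, 7.55 g H, 47.45 g F.
Moles — C: 45 / 12.01 = 3.747 mol; H: 7.55 / 1.008 = 7.49 mol; F: 47.45 / 19.00 = 2.497 mol
Ratios (÷ 2.497): C 1.500, H 2.999, F 1.000
Multiply by 2: C 3.00, H 6.00, F 2.00 → C3H6F2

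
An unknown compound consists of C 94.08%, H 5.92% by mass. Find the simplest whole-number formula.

C4H3

Assume 100 g: 94.08 g C, 5.92 g H.
n(C) = 94.08/12.01 = 7.833, n(H) = 5.92/1.008 = 5.873
Divide by the smallest (5.873 mol H): C 1.334, H 1.000
Scaling by 3: C 4.00, H 3.00 → C4H3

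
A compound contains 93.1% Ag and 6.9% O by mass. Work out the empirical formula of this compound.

Ag2O

Assume 100 g: 93.1 g Ag, 6.9 g O.
n(Ag) = 93.1/107.87 = 0.8631, n(O) = 6.9/16.00 = 0.4313
Ratios (÷ 0.4313): Ag 2.001, O 1.000
Ratio ≈ 2:1, so the empirical formula is Ag2O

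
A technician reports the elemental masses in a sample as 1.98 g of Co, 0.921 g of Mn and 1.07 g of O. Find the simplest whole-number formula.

Co2MnO4

Co: 1.98 g ÷ 58.93 g/mol = 0.0336 mol
Mn: 0.921 g ÷ 54.94 g/mol = 0.01676 mol
O: 1.07 g ÷ 16.00 g/mol = 0.06688 mol
Ratios (÷ 0.01676): Co 2.004, Mn 1.000, O 3.989
→ Co2MnO4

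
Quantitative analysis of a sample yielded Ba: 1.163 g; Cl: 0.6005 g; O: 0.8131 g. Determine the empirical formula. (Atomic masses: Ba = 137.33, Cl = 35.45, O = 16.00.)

BaCl2O6

n(Ba) = 1.163/137.33 = 0.008469, n(Cl) = 0.6005/35.45 = 0.01694, n(O) = 0.8131/16.00 = 0.05082
Smallest is Ba at 0.008469 mol; normalising gives Ba 1.000, Cl 2.000, O 6.001
≈ 1:2:6 → BaCl2O6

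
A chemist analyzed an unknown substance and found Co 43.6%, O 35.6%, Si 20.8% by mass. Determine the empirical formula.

CoO3Si

Assume 100 g: 43.6 g Co, 35.6 g O, 20.8 g Si.
Moles — Co: 43.6 / 58.93 = 0.7399 mol; O: 35.6 / 16.00 = 2.225 mol; Si: 20.8 / 28.09 = 0.7405 mol
Ratios (÷ 0.7399): Co 1.000, O 3.007, Si 1.001
Ratio ≈ 1:3:1, so the empirical formula is CoO3Si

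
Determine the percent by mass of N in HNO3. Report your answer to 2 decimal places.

22.23%

Molar mass = 1(1.008) + 1(14.01) + 3(16.00) = 63.018 g/mol
Mass of N per mole = 1 × 14.01 = 14.010 g
% N = 14.010 / 63.018 × 100 = 22.23%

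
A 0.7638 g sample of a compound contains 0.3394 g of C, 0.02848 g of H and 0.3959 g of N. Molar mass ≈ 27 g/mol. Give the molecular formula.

CHN

C: 0.3394 g ÷ 12.01 g/mol = 0.02826 mol
H: 0.02848 g ÷ 1.008 g/mol = 0.02825 mol
N: 0.3959 g ÷ 14.01 g/mol = 0.02826 mol
Ratios (÷ 0.02825): C 1.000, H 1.000, N 1.000
→ CHN
Empirical-formula mass = 27.03 g/mol
n = 27 / 27.03 = 1.00 ≈ 1
Molecular formula = empirical formula = CHN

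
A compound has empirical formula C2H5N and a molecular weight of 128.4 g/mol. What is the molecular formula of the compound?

C6H15N3

Empirical-formula mass = 43.07 g/mol
n = 128.4 / 43.07 = 2.98 ≈ 3
Molecular formula = (C2H5N)3 = C6H15N3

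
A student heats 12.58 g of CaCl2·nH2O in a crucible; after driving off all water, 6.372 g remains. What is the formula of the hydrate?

CaCl2·6H2O

Mass of water lost = 12.58 − 6.372 = 6.208 g → 6.208 / 18.02 = 0.3445 mol H2O
Molar mass of CaCl2 = 110.98 g/mol → mol CaCl2 = 6.372 / 110.98 = 0.05742
n = 0.3445 / 0.05742 = 6.00 ≈ 6 → CaCl2·6H2O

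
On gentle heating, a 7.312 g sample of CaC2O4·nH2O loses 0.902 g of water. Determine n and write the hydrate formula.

CaC2O4·H2O

Mass of anhydrous CaC2O4 = 7.312 − 0.902 = 6.41 g
mol H2O = 0.902 / 18.02 = 0.05006
Molar mass of CaC2O4 = 128.10 g/mol → mol CaC2O4 = 6.41 / 128.10 = 0.05004
n = 0.05006 / 0.05004 = 1.00 ≈ 1 → CaC2O4·H2O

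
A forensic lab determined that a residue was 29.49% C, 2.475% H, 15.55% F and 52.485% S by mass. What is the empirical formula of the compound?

Assume 100 g: 29.49 g C, 2.475 g H, 15.55 g F, 52.485 g S.
Moles — C: 29.49 / 12.01 = 2.455 mol; H: 2.475 / 1.008 = 2.455 mol; F: 15.55 / 19.00 = 0.8184 mol; S: 52.485 / 32.07 = 1.637 mol
Ratios (÷ 0.8184): C 3.000, H 3.000, F 1.000, S 2.000
Ratio ≈ 3:3:1:2, so the empirical formula is C3H3FS2

C3H3FS2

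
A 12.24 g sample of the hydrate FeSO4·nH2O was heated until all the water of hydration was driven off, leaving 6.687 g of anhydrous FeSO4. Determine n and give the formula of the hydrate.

Mass of water lost = 12.24 − 6.687 = 5.553 g → 5.553 / 18.02 = 0.3082 mol H2O
Molar mass of FeSO4 = 151.92 g/mol → mol FeSO4 = 6.687 / 151.92 = 0.04402
n = 0.3082 / 0.04402 = 7.00 ≈ 7 → FeSO4·7H2O

FeSO4·7H2O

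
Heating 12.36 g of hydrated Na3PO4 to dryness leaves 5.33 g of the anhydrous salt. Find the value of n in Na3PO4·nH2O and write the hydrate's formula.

Na3PO4·12H2O

Mass of water lost = 12.36 − 5.33 = 7.03 g → 7.03 / 18.02 = 0.3901 mol H2O
Molar mass of Na3PO4 = 163.94 g/mol → mol Na3PO4 = 5.33 / 163.94 = 0.03251
n = 0.3901 / 0.03251 = 12.00 ≈ 12 → Na3PO4·12H2O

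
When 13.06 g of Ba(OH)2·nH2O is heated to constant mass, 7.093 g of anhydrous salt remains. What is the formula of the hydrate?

Ba(OH)2·8H2O

Mass of water lost = 13.06 − 7.093 = 5.967 g → 5.967 / 18.02 = 0.3311 mol H2O
Molar mass of Ba(OH)2 = 171.35 g/mol → mol Ba(OH)2 = 7.093 / 171.35 = 0.0414
n = 0.3311 / 0.0414 = 8.00 ≈ 8 → Ba(OH)2·8H2O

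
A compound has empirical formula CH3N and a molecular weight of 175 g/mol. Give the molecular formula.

Empirical-formula mass = 29.04 g/mol
n = 175 / 29.04 = 6.03 ≈ 6
Molecular formula = (CH3N)6 = C6H18N6

C6H18N6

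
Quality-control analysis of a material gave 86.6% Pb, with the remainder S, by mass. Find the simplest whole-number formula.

Assume 100 g: 86.6 g Pb, 13.4 g S.
Pb: 86.6 g ÷ 207.2 g/mol = 0.418 mol
S: 13.4 g ÷ 32.07 g/mol = 0.4178 mol
Ratios (÷ 0.4178): Pb 1.000, S 1.000
≈ 1:1 → PbS

PbS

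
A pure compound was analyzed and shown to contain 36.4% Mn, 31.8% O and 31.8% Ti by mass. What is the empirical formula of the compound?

Assume 100 g: 36.4 g Mn, 31.8 g O, 31.8 g Ti.
Mn: 36.4 g ÷ 54.94 g/mol = 0.6625 mol
O: 31.8 g ÷ 16.00 g/mol = 1.988 mol
Ti: 31.8 g ÷ 47.87 g/mol = 0.6643 mol
Ratios (÷ 0.6625): Mn 1.000, O 3.000, Ti 1.003
→ MnO3Ti

MnO3Ti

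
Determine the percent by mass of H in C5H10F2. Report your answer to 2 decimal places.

9.32%

Molar mass = 5(12.01) + 10(1.008) + 2(19.00) = 108.130 g/mol
Mass of H per mole = 10 × 1.008 = 10.080 g
% H = 10.080 / 108.130 × 100 = 9.32%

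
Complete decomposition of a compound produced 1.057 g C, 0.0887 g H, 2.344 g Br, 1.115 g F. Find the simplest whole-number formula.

n(C) = 1.057/12.01 = 0.08801, n(H) = 0.0887/1.008 = 0.088, n(Br) = 2.344/79.90 = 0.02934, n(F) = 1.115/19.00 = 0.05868
Divide by the smallest (0.02934 mol Br): C 3.000, H 3.000, Br 1.000, F 2.000
Ratio ≈ 3:3:1:2, so the empirical formula is C3H3BrF2

C3H3BrF2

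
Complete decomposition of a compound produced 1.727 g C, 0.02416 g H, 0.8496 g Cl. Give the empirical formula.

C6HCl

n(C) = 1.727/12.01 = 0.1438, n(H) = 0.02416/1.008 = 0.02397, n(Cl) = 0.8496/35.45 = 0.02397
Smallest is Cl at 0.02397 mol; normalising gives C 6.000, H 1.000, Cl 1.000
Ratio ≈ 6:1:1, so the empirical formula is C6HCl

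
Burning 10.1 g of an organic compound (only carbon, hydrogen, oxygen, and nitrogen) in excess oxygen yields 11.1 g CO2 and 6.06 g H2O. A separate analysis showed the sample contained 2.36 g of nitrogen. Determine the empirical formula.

C3H8N2O3

mol C = 11.1 / 44.01 = 0.2522; mass C = 0.2522 × 12.01 = 3.029 g
mol H = 2 × (6.06 / 18.02) = 0.6726; mass H = 0.6726 × 1.008 = 0.6780 g
mol N = 2.36 / 14.01 = 0.1685
mass O = 10.1 − (6.067) = 4.033 g → mol O = 0.2521
Divide by the smallest (0.1685 mol N): C 1.497, H 3.993, N 1.000, O 1.496
Scaling by 2: C 2.99, H 7.99, N 2.00, O 2.99 → C3H8N2O3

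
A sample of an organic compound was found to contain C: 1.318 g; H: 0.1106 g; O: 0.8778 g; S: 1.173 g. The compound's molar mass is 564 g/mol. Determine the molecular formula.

n(C) = 1.318/12.01 = 0.1097, n(H) = 0.1106/1.008 = 0.1097, n(O) = 0.8778/16.00 = 0.05486, n(S) = 1.173/32.07 = 0.03658
Smallest is S at 0.03658 mol; normalising gives C 3.000, H 3.000, O 1.500, S 1.000
Scaling by 2: C 6.00, H 6.00, O 3.00, S 2.00 → C6H6O3S2
Empirical-formula mass = 190.25 g/mol
n = 564 / 190.25 = 2.96 ≈ 3
Molecular formula = (C6H6O3S2)×3 = C18H18O9S6

C18H18O9S6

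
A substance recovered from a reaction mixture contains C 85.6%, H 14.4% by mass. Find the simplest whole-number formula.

Assume 100 g: 85.6 g C, 14.4 g H.
Moles — C: 85.6 / 12.01 = 7.127 mol; H: 14.4 / 1.008 = 14.29 mol
Divide by the smallest (7.127 mol C): C 1.000, H 2.004
→ CH2

CH2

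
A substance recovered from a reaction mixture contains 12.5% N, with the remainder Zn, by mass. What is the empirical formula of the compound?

Assume 100 g: 12.5 g N, 87.5 g Zn.
n(N) = 12.5/14.01 = 0.8922, n(Zn) = 87.5/65.38 = 1.338
Smallest is N at 0.8922 mol; normalising gives N 1.000, Zn 1.500
×2: N 2.00, Zn 3.00 → N2Zn3

N2Zn3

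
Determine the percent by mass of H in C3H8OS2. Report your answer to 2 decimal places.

Molar mass = 3(12.01) + 8(1.008) + 1(16.00) + 2(32.07) = 124.234 g/mol
Mass of H per mole = 8 × 1.008 = 8.064 g
% H = 8.064 / 124.234 × 100 = 6.49%

6.49%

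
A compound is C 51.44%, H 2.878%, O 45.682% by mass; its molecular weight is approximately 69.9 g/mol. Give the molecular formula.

C3H2O2

Assume 100 g: 51.44 g C, 2.878 g H, 45.682 g O.
n(C) = 51.44/12.01 = 4.283, n(H) = 2.878/1.008 = 2.855, n(O) = 45.682/16.00 = 2.855
Ratios (÷ 2.855): C 1.500, H 1.000, O 1.000
Scaling by 2: C 3.00, H 2.00, O 2.00 → C3H2O2
Empirical-formula mass = 70.05 g/mol
n = 69.9 / 70.05 = 1.00 ≈ 1
Molecular formula = empirical formula = C3H2O2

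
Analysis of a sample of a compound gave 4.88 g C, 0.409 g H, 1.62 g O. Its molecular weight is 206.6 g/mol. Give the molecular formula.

C12H12O3

Moles — C: 4.88 / 12.01 = 0.4063 mol; H: 0.409 / 1.008 = 0.4058 mol; O: 1.62 / 16.00 = 0.1013 mol
Ratios (÷ 0.1013): C 4.013, H 4.007, O 1.000
Ratio ≈ 4:4:1, so the empirical formula is C4H4O
Empirical-formula mass = 68.07 g/mol
n = 206.6 / 68.07 = 3.04 ≈ 3
Molecular formula = (C4H4O)×3 = C12H12O3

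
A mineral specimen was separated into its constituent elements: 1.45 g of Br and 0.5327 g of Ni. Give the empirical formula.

Br2Ni

Moles — Br: 1.45 / 79.90 = 0.01815 mol; Ni: 0.5327 / 58.69 = 0.009077 mol
Ratios (÷ 0.009077): Br 1.999, Ni 1.000
Ratio ≈ 2:1, so the empirical formula is Br2Ni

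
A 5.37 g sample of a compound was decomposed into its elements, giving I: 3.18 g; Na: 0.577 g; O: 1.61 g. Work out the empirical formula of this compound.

n(I) = 3.18/126.90 = 0.02506, n(Na) = 0.577/22.99 = 0.0251, n(O) = 1.61/16.00 = 0.1006
Ratios (÷ 0.02506): I 1.000, Na 1.002, O 4.016
≈ 1:1:4 → INaO4

INaO4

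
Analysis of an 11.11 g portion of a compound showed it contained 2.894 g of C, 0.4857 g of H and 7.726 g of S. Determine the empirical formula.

C: 2.894 g ÷ 12.01 g/mol = 0.241 mol
H: 0.4857 g ÷ 1.008 g/mol = 0.4818 mol
S: 7.726 g ÷ 32.07 g/mol = 0.2409 mol
Smallest is S at 0.2409 mol; normalising gives C 1.000, H 2.000, S 1.000
≈ 1:2:1 → CH2S

CH2S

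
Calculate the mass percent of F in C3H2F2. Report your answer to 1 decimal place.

50.0%

Molar mass = 3(12.01) + 2(1.008) + 2(19.00) = 76.046 g/mol
Mass of F per mole = 2 × 19.00 = 38.000 g
% F = 38.000 / 76.046 × 100 = 50.0%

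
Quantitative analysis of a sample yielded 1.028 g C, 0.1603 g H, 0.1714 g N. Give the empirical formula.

C: 1.028 g ÷ 12.01 g/mol = 0.0856 mol
H: 0.1603 g ÷ 1.008 g/mol = 0.159 mol
N: 0.1714 g ÷ 14.01 g/mol = 0.01223 mol
Smallest is N at 0.01223 mol; normalising gives C 6.996, H 12.999, N 1.000
→ C7H13N

C7H13N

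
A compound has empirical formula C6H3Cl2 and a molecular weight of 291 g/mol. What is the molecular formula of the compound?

C12H6Cl4

Empirical-formula mass = 145.98 g/mol
n = 291 / 145.98 = 1.99 ≈ 2
Molecular formula = (C6H3Cl2)2 = C12H6Cl4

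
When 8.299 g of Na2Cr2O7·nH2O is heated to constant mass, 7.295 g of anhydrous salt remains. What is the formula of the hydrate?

Na2Cr2O7·2H2O

Mass of water lost = 8.299 − 7.295 = 1.004 g → 1.004 / 18.02 = 0.05572 mol H2O
Molar mass of Na2Cr2O7 = 261.98 g/mol → mol Na2Cr2O7 = 7.295 / 261.98 = 0.02785
n = 0.05572 / 0.02785 = 2.00 ≈ 2 → Na2Cr2O7·2H2O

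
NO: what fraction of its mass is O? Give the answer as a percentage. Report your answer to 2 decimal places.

Molar mass = 1(14.01) + 1(16.00) = 30.010 g/mol
Mass of O per mole = 1 × 16.00 = 16.000 g
% O = 16.000 / 30.010 × 100 = 53.32%

53.32%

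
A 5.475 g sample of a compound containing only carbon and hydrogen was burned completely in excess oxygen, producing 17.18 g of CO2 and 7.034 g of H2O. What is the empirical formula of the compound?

CH2

mol C = 17.18 / 44.01 = 0.3904; mass C = 0.3904 × 12.01 = 4.688 g
mol H = 2 × (7.034 / 18.02) = 0.7807; mass H = 0.7807 × 1.008 = 0.7869 g
Divide by the smallest (0.3904 mol C): C 1.000, H 2.000
≈ 1:2 → CH2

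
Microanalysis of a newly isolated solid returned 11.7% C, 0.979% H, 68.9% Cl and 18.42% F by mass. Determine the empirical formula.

CHCl2F

Assume 100 g: 11.7 g C, 0.979 g H, 68.9 g Cl, 18.42 g F.
C: 11.7 g ÷ 12.01 g/mol = 0.9742 mol
H: 0.979 g ÷ 1.008 g/mol = 0.9712 mol
Cl: 68.9 g ÷ 35.45 g/mol = 1.944 mol
F: 18.42 g ÷ 19.00 g/mol = 0.9695 mol
Ratios (÷ 0.9695): C 1.005, H 1.002, Cl 2.005, F 1.000
Ratio ≈ 1:1:2:1, so the empirical formula is CHCl2F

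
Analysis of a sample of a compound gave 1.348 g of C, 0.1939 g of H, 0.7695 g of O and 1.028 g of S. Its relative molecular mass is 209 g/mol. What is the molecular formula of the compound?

n(C) = 1.348/12.01 = 0.1122, n(H) = 0.1939/1.008 = 0.1924, n(O) = 0.7695/16.00 = 0.04809, n(S) = 1.028/32.07 = 0.03205
Smallest is S at 0.03205 mol; normalising gives C 3.501, H 6.001, O 1.500, S 1.000
Scaling by 2: C 7.00, H 12.00, O 3.00, S 2.00 → C7H12O3S2
Empirical-formula mass = 208.31 g/mol
n = 209 / 208.31 = 1.00 ≈ 1
Molecular formula = empirical formula = C7H12O3S2

C7H12O3S2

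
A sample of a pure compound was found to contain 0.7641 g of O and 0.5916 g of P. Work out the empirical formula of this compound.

O: 0.7641 g ÷ 16.00 g/mol = 0.04776 mol
P: 0.5916 g ÷ 30.97 g/mol = 0.0191 mol
Smallest is P at 0.0191 mol; normalising gives O 2.500, P 1.000
Scaling by 2: O 5.00, P 2.00 → O5P2

O5P2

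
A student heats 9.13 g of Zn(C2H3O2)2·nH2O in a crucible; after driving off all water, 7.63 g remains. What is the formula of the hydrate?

Zn(C2H3O2)2·2H2O

Mass of water lost = 9.13 − 7.63 = 1.5 g → 1.5 / 18.02 = 0.08324 mol H2O
Molar mass of Zn(C2H3O2)2 = 183.47 g/mol → mol Zn(C2H3O2)2 = 7.63 / 183.47 = 0.04159
n = 0.08324 / 0.04159 = 2.00 ≈ 2 → Zn(C2H3O2)2·2H2O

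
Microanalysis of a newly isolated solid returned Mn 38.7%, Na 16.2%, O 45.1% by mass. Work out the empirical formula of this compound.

Assume 100 g: 38.7 g Mn, 16.2 g Na, 45.1 g O.
Moles — Mn: 38.7 / 54.94 = 0.7044 mol; Na: 16.2 / 22.99 = 0.7047 mol; O: 45.1 / 16.00 = 2.819 mol
Divide by the smallest (0.7044 mol Mn): Mn 1.000, Na 1.000, O 4.002
≈ 1:1:4 → MnNaO4

MnNaO4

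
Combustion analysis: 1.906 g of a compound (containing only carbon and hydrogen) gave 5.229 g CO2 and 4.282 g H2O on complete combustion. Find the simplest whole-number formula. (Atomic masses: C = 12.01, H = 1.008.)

mol C = 5.229 / 44.01 = 0.1188; mass C = 0.1188 × 12.01 = 1.427 g
mol H = 2 × (4.282 / 18.02) = 0.4752; mass H = 0.4752 × 1.008 = 0.4791 g
Smallest is C at 0.1188 mol; normalising gives C 1.000, H 4.000
≈ 1:4 → CH4

CH4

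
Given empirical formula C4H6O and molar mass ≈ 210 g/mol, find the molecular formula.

C12H18O3

Empirical-formula mass = 70.09 g/mol
n = 210 / 70.09 = 3.00 ≈ 3
Molecular formula = (C4H6O)3 = C12H18O3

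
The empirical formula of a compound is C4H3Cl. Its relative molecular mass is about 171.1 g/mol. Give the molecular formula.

C8H6Cl2

Empirical-formula mass = 86.51 g/mol
n = 171.1 / 86.51 = 1.98 ≈ 2
Molecular formula = (C4H3Cl)2 = C8H6Cl2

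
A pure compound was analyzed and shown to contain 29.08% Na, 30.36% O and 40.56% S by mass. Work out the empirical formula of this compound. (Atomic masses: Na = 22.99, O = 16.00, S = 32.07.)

Assume 100 g: 29.08 g Na, 30.36 g O, 40.56 g S.
Moles — Na: 29.08 / 22.99 = 1.265 mol; O: 30.36 / 16.00 = 1.897 mol; S: 40.56 / 32.07 = 1.265 mol
Smallest is S at 1.265 mol; normalising gives Na 1.000, O 1.500, S 1.000
×2: Na 2.00, O 3.00, S 2.00 → Na2O3S2

Na2O3S2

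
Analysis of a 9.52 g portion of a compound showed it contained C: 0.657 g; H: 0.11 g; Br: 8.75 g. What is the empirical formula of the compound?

Moles — C: 0.657 / 12.01 = 0.0547 mol; H: 0.11 / 1.008 = 0.1091 mol; Br: 8.75 / 79.90 = 0.1095 mol
Ratios (÷ 0.0547): C 1.000, H 1.995, Br 2.002
→ CH2Br2

CH2Br2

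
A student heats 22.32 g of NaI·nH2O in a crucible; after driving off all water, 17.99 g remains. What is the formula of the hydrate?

NaI·2H2O

Mass of water lost = 22.32 − 17.99 = 4.33 g → 4.33 / 18.02 = 0.2403 mol H2O
Molar mass of NaI = 149.89 g/mol → mol NaI = 17.99 / 149.89 = 0.12
n = 0.2403 / 0.12 = 2.00 ≈ 2 → NaI·2H2O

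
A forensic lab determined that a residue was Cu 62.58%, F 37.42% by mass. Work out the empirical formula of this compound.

CuF2

Assume 100 g: 62.58 g Cu, 37.42 g F.
Cu: 62.58 g ÷ 63.55 g/mol = 0.9847 mol
F: 37.42 g ÷ 19.00 g/mol = 1.969 mol
Divide by the smallest (0.9847 mol Cu): Cu 1.000, F 2.000
≈ 1:2 → CuF2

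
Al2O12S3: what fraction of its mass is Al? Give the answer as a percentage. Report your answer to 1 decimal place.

Molar mass = 2(26.98) + 12(16.00) + 3(32.07) = 342.170 g/mol
Mass of Al per mole = 2 × 26.98 = 53.960 g
% Al = 53.960 / 342.170 × 100 = 15.8%

15.8%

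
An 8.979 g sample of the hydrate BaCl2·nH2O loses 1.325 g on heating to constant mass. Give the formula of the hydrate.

BaCl2·2H2O

Mass of anhydrous BaCl2 = 8.979 − 1.325 = 7.654 g
mol H2O = 1.325 / 18.02 = 0.07353
Molar mass of BaCl2 = 208.23 g/mol → mol BaCl2 = 7.654 / 208.23 = 0.03676
n = 0.07353 / 0.03676 = 2.00 ≈ 2 → BaCl2·2H2O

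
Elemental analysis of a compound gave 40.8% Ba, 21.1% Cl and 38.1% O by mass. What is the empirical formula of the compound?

Assume 100 g: 40.8 g Ba, 21.1 g Cl, 38.1 g O.
n(Ba) = 40.8/137.33 = 0.2971, n(Cl) = 21.1/35.45 = 0.5952, n(O) = 38.1/16.00 = 2.381
Divide by the smallest (0.2971 mol Ba): Ba 1.000, Cl 2.003, O 8.015
≈ 1:2:8 → BaCl2O8

BaCl2O8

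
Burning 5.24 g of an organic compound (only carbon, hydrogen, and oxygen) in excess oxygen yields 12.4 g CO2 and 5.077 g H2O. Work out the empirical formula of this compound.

mol C = 12.4 / 44.01 = 0.2818; mass C = 0.2818 × 12.01 = 3.384 g
mol H = 2 × (5.077 / 18.02) = 0.5635; mass H = 0.5635 × 1.008 = 0.5680 g
mass O = 5.24 − (3.952) = 1.288 g → mol O = 0.08051
Smallest is O at 0.08051 mol; normalising gives C 3.500, H 6.999, O 1.000
×2: C 7.00, H 14.00, O 2.00 → C7H14O2

C7H14O2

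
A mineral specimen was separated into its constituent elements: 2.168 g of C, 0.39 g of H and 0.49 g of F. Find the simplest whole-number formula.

C7H15F

Moles — C: 2.168 / 12.01 = 0.1805 mol; H: 0.39 / 1.008 = 0.3869 mol; F: 0.49 / 19.00 = 0.02579 mol
Ratios (÷ 0.02579): C 7.000, H 15.002, F 1.000
Ratio ≈ 7:15:1, so the empirical formula is C7H15F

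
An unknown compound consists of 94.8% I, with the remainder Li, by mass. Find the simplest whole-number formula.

ILi

Assume 100 g: 94.8 g I, 5.2 g Li.
Moles — I: 94.8 / 126.90 = 0.747 mol; Li: 5.2 / 6.94 = 0.7493 mol
Divide by the smallest (0.747 mol I): I 1.000, Li 1.003
≈ 1:1 → ILi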